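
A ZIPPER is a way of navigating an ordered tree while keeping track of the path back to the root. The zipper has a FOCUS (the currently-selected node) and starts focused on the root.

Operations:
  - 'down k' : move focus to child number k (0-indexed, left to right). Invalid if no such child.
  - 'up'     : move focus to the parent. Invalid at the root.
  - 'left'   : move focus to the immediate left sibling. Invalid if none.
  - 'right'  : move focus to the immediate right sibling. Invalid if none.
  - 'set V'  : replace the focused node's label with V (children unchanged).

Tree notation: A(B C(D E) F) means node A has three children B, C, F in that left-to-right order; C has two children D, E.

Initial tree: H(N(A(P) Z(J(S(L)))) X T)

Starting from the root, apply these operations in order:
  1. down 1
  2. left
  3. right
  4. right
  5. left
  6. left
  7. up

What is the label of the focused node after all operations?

Answer: H

Derivation:
Step 1 (down 1): focus=X path=1 depth=1 children=[] left=['N'] right=['T'] parent=H
Step 2 (left): focus=N path=0 depth=1 children=['A', 'Z'] left=[] right=['X', 'T'] parent=H
Step 3 (right): focus=X path=1 depth=1 children=[] left=['N'] right=['T'] parent=H
Step 4 (right): focus=T path=2 depth=1 children=[] left=['N', 'X'] right=[] parent=H
Step 5 (left): focus=X path=1 depth=1 children=[] left=['N'] right=['T'] parent=H
Step 6 (left): focus=N path=0 depth=1 children=['A', 'Z'] left=[] right=['X', 'T'] parent=H
Step 7 (up): focus=H path=root depth=0 children=['N', 'X', 'T'] (at root)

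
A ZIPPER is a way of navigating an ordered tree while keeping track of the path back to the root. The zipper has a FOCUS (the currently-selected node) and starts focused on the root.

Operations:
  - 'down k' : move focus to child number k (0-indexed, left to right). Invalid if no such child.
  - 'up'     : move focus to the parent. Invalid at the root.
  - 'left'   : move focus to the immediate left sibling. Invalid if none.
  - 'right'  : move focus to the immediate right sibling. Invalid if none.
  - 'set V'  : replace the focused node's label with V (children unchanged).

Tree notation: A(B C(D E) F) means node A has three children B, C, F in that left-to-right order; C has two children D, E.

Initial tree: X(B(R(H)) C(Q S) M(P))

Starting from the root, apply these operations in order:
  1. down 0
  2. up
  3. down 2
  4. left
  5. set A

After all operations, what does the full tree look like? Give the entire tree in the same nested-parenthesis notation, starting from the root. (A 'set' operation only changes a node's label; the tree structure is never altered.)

Answer: X(B(R(H)) A(Q S) M(P))

Derivation:
Step 1 (down 0): focus=B path=0 depth=1 children=['R'] left=[] right=['C', 'M'] parent=X
Step 2 (up): focus=X path=root depth=0 children=['B', 'C', 'M'] (at root)
Step 3 (down 2): focus=M path=2 depth=1 children=['P'] left=['B', 'C'] right=[] parent=X
Step 4 (left): focus=C path=1 depth=1 children=['Q', 'S'] left=['B'] right=['M'] parent=X
Step 5 (set A): focus=A path=1 depth=1 children=['Q', 'S'] left=['B'] right=['M'] parent=X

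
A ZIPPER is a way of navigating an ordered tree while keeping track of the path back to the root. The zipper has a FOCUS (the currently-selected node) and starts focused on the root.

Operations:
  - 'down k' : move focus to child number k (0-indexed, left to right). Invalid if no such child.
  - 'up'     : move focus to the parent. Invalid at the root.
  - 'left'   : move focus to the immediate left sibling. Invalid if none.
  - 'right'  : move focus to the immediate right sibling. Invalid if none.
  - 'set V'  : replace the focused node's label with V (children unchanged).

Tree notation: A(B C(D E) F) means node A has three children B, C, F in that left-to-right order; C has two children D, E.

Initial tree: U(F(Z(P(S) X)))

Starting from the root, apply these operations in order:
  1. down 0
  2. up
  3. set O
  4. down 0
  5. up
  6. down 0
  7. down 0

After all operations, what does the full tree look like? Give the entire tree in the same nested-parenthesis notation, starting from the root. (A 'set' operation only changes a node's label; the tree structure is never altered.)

Answer: O(F(Z(P(S) X)))

Derivation:
Step 1 (down 0): focus=F path=0 depth=1 children=['Z'] left=[] right=[] parent=U
Step 2 (up): focus=U path=root depth=0 children=['F'] (at root)
Step 3 (set O): focus=O path=root depth=0 children=['F'] (at root)
Step 4 (down 0): focus=F path=0 depth=1 children=['Z'] left=[] right=[] parent=O
Step 5 (up): focus=O path=root depth=0 children=['F'] (at root)
Step 6 (down 0): focus=F path=0 depth=1 children=['Z'] left=[] right=[] parent=O
Step 7 (down 0): focus=Z path=0/0 depth=2 children=['P', 'X'] left=[] right=[] parent=F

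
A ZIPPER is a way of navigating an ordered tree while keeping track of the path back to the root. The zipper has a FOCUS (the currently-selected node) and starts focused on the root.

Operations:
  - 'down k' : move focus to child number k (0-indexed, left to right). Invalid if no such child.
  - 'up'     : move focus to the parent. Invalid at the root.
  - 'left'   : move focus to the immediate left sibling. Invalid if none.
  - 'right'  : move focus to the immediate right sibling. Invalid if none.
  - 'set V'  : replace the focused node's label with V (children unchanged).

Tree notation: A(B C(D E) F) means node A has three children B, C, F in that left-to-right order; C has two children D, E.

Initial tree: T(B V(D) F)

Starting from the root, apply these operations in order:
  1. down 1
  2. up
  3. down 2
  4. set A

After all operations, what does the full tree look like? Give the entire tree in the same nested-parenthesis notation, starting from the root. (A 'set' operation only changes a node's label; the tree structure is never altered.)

Answer: T(B V(D) A)

Derivation:
Step 1 (down 1): focus=V path=1 depth=1 children=['D'] left=['B'] right=['F'] parent=T
Step 2 (up): focus=T path=root depth=0 children=['B', 'V', 'F'] (at root)
Step 3 (down 2): focus=F path=2 depth=1 children=[] left=['B', 'V'] right=[] parent=T
Step 4 (set A): focus=A path=2 depth=1 children=[] left=['B', 'V'] right=[] parent=T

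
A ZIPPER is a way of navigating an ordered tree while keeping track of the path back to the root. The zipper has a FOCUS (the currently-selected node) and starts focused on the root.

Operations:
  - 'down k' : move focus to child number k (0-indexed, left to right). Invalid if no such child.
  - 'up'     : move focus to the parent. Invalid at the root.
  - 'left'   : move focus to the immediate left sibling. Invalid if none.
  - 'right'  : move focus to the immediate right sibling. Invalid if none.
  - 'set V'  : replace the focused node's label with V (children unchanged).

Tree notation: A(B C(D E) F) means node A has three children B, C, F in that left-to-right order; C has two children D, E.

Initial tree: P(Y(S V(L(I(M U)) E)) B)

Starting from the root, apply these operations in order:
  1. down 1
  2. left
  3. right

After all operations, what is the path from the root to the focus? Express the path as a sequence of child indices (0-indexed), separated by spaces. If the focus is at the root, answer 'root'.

Step 1 (down 1): focus=B path=1 depth=1 children=[] left=['Y'] right=[] parent=P
Step 2 (left): focus=Y path=0 depth=1 children=['S', 'V'] left=[] right=['B'] parent=P
Step 3 (right): focus=B path=1 depth=1 children=[] left=['Y'] right=[] parent=P

Answer: 1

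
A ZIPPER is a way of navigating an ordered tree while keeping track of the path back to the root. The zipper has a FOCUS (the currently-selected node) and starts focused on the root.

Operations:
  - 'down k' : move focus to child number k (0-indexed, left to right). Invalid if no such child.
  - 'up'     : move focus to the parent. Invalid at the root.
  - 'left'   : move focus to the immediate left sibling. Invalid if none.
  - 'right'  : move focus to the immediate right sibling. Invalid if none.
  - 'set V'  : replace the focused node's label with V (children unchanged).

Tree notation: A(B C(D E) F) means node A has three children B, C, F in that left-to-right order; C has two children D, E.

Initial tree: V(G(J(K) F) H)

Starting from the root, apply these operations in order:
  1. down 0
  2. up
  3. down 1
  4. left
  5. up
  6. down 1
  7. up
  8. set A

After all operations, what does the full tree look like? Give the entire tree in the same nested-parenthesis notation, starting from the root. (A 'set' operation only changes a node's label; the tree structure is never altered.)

Answer: A(G(J(K) F) H)

Derivation:
Step 1 (down 0): focus=G path=0 depth=1 children=['J', 'F'] left=[] right=['H'] parent=V
Step 2 (up): focus=V path=root depth=0 children=['G', 'H'] (at root)
Step 3 (down 1): focus=H path=1 depth=1 children=[] left=['G'] right=[] parent=V
Step 4 (left): focus=G path=0 depth=1 children=['J', 'F'] left=[] right=['H'] parent=V
Step 5 (up): focus=V path=root depth=0 children=['G', 'H'] (at root)
Step 6 (down 1): focus=H path=1 depth=1 children=[] left=['G'] right=[] parent=V
Step 7 (up): focus=V path=root depth=0 children=['G', 'H'] (at root)
Step 8 (set A): focus=A path=root depth=0 children=['G', 'H'] (at root)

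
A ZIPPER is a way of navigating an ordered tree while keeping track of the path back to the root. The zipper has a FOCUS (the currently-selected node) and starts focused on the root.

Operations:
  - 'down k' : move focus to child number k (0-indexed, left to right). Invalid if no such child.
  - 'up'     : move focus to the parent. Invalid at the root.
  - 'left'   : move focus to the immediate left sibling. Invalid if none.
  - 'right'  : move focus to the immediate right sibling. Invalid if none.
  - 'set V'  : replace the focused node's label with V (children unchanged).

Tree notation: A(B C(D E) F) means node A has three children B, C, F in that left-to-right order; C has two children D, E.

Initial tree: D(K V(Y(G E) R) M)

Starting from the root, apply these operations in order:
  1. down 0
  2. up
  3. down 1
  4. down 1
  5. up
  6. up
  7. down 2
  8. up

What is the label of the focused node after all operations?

Answer: D

Derivation:
Step 1 (down 0): focus=K path=0 depth=1 children=[] left=[] right=['V', 'M'] parent=D
Step 2 (up): focus=D path=root depth=0 children=['K', 'V', 'M'] (at root)
Step 3 (down 1): focus=V path=1 depth=1 children=['Y', 'R'] left=['K'] right=['M'] parent=D
Step 4 (down 1): focus=R path=1/1 depth=2 children=[] left=['Y'] right=[] parent=V
Step 5 (up): focus=V path=1 depth=1 children=['Y', 'R'] left=['K'] right=['M'] parent=D
Step 6 (up): focus=D path=root depth=0 children=['K', 'V', 'M'] (at root)
Step 7 (down 2): focus=M path=2 depth=1 children=[] left=['K', 'V'] right=[] parent=D
Step 8 (up): focus=D path=root depth=0 children=['K', 'V', 'M'] (at root)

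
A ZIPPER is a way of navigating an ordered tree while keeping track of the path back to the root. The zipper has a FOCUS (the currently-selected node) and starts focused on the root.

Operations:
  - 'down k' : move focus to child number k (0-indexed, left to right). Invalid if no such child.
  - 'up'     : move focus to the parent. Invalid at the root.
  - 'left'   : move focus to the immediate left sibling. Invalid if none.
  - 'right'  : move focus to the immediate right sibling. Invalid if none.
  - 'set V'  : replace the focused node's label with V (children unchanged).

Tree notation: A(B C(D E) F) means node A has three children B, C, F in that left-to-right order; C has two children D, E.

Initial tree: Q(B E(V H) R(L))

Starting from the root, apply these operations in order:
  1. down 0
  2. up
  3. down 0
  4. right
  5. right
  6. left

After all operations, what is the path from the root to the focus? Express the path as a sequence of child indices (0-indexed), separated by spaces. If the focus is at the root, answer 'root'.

Answer: 1

Derivation:
Step 1 (down 0): focus=B path=0 depth=1 children=[] left=[] right=['E', 'R'] parent=Q
Step 2 (up): focus=Q path=root depth=0 children=['B', 'E', 'R'] (at root)
Step 3 (down 0): focus=B path=0 depth=1 children=[] left=[] right=['E', 'R'] parent=Q
Step 4 (right): focus=E path=1 depth=1 children=['V', 'H'] left=['B'] right=['R'] parent=Q
Step 5 (right): focus=R path=2 depth=1 children=['L'] left=['B', 'E'] right=[] parent=Q
Step 6 (left): focus=E path=1 depth=1 children=['V', 'H'] left=['B'] right=['R'] parent=Q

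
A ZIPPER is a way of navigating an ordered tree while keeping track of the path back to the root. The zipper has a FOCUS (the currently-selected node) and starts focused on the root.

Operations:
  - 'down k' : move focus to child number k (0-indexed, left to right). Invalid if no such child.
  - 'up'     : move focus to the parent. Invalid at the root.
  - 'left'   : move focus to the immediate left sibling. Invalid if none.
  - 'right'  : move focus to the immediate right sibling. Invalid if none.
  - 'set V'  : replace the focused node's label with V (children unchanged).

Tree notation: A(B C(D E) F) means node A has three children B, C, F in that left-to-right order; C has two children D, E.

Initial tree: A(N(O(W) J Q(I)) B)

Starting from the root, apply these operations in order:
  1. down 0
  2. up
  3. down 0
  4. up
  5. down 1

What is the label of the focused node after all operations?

Answer: B

Derivation:
Step 1 (down 0): focus=N path=0 depth=1 children=['O', 'J', 'Q'] left=[] right=['B'] parent=A
Step 2 (up): focus=A path=root depth=0 children=['N', 'B'] (at root)
Step 3 (down 0): focus=N path=0 depth=1 children=['O', 'J', 'Q'] left=[] right=['B'] parent=A
Step 4 (up): focus=A path=root depth=0 children=['N', 'B'] (at root)
Step 5 (down 1): focus=B path=1 depth=1 children=[] left=['N'] right=[] parent=A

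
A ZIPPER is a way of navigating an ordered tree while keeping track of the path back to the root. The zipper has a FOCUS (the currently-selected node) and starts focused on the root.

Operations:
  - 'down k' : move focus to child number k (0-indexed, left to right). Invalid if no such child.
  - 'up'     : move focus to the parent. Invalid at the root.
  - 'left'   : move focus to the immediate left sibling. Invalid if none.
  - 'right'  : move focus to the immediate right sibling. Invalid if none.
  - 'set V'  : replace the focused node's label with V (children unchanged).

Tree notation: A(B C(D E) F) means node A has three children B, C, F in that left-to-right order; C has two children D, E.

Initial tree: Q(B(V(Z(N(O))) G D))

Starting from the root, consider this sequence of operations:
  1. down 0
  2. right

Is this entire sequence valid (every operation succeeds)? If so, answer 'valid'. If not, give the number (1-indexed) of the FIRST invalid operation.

Answer: 2

Derivation:
Step 1 (down 0): focus=B path=0 depth=1 children=['V', 'G', 'D'] left=[] right=[] parent=Q
Step 2 (right): INVALID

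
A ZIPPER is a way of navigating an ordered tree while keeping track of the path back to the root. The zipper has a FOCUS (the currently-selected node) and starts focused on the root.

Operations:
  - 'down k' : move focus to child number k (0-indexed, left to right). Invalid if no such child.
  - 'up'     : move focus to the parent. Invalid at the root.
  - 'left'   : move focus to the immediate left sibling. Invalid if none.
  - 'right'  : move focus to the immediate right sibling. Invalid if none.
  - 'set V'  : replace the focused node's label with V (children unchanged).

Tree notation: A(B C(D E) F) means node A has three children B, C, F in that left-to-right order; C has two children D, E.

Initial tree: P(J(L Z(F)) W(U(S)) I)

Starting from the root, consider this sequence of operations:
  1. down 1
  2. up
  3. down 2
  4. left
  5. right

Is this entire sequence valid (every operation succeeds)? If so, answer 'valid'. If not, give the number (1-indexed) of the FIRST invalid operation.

Step 1 (down 1): focus=W path=1 depth=1 children=['U'] left=['J'] right=['I'] parent=P
Step 2 (up): focus=P path=root depth=0 children=['J', 'W', 'I'] (at root)
Step 3 (down 2): focus=I path=2 depth=1 children=[] left=['J', 'W'] right=[] parent=P
Step 4 (left): focus=W path=1 depth=1 children=['U'] left=['J'] right=['I'] parent=P
Step 5 (right): focus=I path=2 depth=1 children=[] left=['J', 'W'] right=[] parent=P

Answer: valid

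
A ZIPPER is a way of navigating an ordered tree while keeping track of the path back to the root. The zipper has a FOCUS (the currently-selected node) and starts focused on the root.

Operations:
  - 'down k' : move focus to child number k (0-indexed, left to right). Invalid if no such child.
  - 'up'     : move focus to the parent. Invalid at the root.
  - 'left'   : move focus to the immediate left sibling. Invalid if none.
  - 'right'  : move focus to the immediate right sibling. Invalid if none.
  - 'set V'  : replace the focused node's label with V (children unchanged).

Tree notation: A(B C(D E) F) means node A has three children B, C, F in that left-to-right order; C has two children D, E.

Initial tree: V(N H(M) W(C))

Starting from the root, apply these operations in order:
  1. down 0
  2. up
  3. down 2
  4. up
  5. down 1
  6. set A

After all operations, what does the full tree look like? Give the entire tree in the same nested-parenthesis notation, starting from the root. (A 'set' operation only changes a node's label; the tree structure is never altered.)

Step 1 (down 0): focus=N path=0 depth=1 children=[] left=[] right=['H', 'W'] parent=V
Step 2 (up): focus=V path=root depth=0 children=['N', 'H', 'W'] (at root)
Step 3 (down 2): focus=W path=2 depth=1 children=['C'] left=['N', 'H'] right=[] parent=V
Step 4 (up): focus=V path=root depth=0 children=['N', 'H', 'W'] (at root)
Step 5 (down 1): focus=H path=1 depth=1 children=['M'] left=['N'] right=['W'] parent=V
Step 6 (set A): focus=A path=1 depth=1 children=['M'] left=['N'] right=['W'] parent=V

Answer: V(N A(M) W(C))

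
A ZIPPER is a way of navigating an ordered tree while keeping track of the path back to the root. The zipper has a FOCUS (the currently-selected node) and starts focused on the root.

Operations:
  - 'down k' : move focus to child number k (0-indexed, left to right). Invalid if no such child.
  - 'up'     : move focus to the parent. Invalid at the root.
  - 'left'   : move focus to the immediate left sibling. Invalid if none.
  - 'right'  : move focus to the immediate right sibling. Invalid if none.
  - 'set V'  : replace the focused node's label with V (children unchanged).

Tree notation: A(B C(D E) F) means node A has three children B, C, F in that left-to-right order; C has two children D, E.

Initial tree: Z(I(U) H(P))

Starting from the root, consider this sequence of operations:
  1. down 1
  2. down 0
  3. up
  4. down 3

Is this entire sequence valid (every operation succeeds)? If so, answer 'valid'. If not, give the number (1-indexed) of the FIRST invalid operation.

Answer: 4

Derivation:
Step 1 (down 1): focus=H path=1 depth=1 children=['P'] left=['I'] right=[] parent=Z
Step 2 (down 0): focus=P path=1/0 depth=2 children=[] left=[] right=[] parent=H
Step 3 (up): focus=H path=1 depth=1 children=['P'] left=['I'] right=[] parent=Z
Step 4 (down 3): INVALID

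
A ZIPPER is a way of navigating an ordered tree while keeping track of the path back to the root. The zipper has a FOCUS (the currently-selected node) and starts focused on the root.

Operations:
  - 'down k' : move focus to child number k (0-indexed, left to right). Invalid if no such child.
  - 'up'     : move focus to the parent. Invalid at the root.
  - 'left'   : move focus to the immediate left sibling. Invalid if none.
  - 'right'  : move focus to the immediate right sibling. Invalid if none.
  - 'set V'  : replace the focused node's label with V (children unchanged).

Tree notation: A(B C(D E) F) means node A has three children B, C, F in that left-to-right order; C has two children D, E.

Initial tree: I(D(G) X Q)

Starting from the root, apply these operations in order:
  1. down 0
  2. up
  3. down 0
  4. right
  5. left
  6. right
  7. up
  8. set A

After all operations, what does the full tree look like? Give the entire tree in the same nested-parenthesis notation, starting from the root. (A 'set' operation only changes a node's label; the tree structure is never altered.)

Step 1 (down 0): focus=D path=0 depth=1 children=['G'] left=[] right=['X', 'Q'] parent=I
Step 2 (up): focus=I path=root depth=0 children=['D', 'X', 'Q'] (at root)
Step 3 (down 0): focus=D path=0 depth=1 children=['G'] left=[] right=['X', 'Q'] parent=I
Step 4 (right): focus=X path=1 depth=1 children=[] left=['D'] right=['Q'] parent=I
Step 5 (left): focus=D path=0 depth=1 children=['G'] left=[] right=['X', 'Q'] parent=I
Step 6 (right): focus=X path=1 depth=1 children=[] left=['D'] right=['Q'] parent=I
Step 7 (up): focus=I path=root depth=0 children=['D', 'X', 'Q'] (at root)
Step 8 (set A): focus=A path=root depth=0 children=['D', 'X', 'Q'] (at root)

Answer: A(D(G) X Q)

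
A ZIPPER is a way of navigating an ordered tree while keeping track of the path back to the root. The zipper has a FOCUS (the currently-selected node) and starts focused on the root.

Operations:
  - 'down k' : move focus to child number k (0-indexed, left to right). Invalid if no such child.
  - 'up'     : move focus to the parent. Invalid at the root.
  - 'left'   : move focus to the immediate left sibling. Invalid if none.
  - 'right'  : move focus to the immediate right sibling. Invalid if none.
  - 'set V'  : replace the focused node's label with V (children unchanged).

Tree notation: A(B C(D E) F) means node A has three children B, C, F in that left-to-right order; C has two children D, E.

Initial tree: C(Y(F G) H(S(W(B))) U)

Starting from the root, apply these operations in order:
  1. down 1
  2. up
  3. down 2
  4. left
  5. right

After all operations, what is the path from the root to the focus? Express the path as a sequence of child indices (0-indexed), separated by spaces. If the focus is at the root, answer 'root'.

Answer: 2

Derivation:
Step 1 (down 1): focus=H path=1 depth=1 children=['S'] left=['Y'] right=['U'] parent=C
Step 2 (up): focus=C path=root depth=0 children=['Y', 'H', 'U'] (at root)
Step 3 (down 2): focus=U path=2 depth=1 children=[] left=['Y', 'H'] right=[] parent=C
Step 4 (left): focus=H path=1 depth=1 children=['S'] left=['Y'] right=['U'] parent=C
Step 5 (right): focus=U path=2 depth=1 children=[] left=['Y', 'H'] right=[] parent=C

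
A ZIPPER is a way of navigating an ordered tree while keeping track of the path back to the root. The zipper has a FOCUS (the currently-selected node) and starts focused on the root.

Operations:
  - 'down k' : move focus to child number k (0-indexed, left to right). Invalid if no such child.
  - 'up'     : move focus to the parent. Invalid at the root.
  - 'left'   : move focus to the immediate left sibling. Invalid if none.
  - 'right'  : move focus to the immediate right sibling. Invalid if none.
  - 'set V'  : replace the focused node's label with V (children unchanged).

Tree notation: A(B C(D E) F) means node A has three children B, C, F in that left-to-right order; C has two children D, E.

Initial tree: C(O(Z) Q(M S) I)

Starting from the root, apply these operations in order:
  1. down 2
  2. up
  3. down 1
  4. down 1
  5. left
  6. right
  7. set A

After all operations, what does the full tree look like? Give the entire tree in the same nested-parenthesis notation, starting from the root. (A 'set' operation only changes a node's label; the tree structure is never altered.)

Answer: C(O(Z) Q(M A) I)

Derivation:
Step 1 (down 2): focus=I path=2 depth=1 children=[] left=['O', 'Q'] right=[] parent=C
Step 2 (up): focus=C path=root depth=0 children=['O', 'Q', 'I'] (at root)
Step 3 (down 1): focus=Q path=1 depth=1 children=['M', 'S'] left=['O'] right=['I'] parent=C
Step 4 (down 1): focus=S path=1/1 depth=2 children=[] left=['M'] right=[] parent=Q
Step 5 (left): focus=M path=1/0 depth=2 children=[] left=[] right=['S'] parent=Q
Step 6 (right): focus=S path=1/1 depth=2 children=[] left=['M'] right=[] parent=Q
Step 7 (set A): focus=A path=1/1 depth=2 children=[] left=['M'] right=[] parent=Q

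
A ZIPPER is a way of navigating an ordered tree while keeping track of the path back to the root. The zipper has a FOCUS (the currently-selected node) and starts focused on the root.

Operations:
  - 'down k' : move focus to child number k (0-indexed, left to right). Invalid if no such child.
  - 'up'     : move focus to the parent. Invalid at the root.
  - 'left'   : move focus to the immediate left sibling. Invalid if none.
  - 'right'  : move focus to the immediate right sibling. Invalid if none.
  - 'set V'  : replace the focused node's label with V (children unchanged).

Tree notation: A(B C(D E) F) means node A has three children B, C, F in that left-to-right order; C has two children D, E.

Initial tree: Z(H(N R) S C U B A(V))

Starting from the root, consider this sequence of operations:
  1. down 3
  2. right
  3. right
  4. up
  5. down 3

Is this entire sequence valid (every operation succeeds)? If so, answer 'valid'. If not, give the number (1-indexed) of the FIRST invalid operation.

Answer: valid

Derivation:
Step 1 (down 3): focus=U path=3 depth=1 children=[] left=['H', 'S', 'C'] right=['B', 'A'] parent=Z
Step 2 (right): focus=B path=4 depth=1 children=[] left=['H', 'S', 'C', 'U'] right=['A'] parent=Z
Step 3 (right): focus=A path=5 depth=1 children=['V'] left=['H', 'S', 'C', 'U', 'B'] right=[] parent=Z
Step 4 (up): focus=Z path=root depth=0 children=['H', 'S', 'C', 'U', 'B', 'A'] (at root)
Step 5 (down 3): focus=U path=3 depth=1 children=[] left=['H', 'S', 'C'] right=['B', 'A'] parent=Z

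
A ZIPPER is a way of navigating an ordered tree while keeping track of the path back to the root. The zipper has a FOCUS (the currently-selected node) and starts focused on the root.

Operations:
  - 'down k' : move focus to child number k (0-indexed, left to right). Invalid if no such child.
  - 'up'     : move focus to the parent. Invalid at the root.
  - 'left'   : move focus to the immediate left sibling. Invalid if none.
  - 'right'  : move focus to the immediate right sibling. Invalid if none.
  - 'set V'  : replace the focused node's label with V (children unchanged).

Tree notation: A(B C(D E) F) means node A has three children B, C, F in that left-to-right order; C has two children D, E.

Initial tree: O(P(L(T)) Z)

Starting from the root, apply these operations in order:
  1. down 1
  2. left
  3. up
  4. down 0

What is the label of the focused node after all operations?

Answer: P

Derivation:
Step 1 (down 1): focus=Z path=1 depth=1 children=[] left=['P'] right=[] parent=O
Step 2 (left): focus=P path=0 depth=1 children=['L'] left=[] right=['Z'] parent=O
Step 3 (up): focus=O path=root depth=0 children=['P', 'Z'] (at root)
Step 4 (down 0): focus=P path=0 depth=1 children=['L'] left=[] right=['Z'] parent=O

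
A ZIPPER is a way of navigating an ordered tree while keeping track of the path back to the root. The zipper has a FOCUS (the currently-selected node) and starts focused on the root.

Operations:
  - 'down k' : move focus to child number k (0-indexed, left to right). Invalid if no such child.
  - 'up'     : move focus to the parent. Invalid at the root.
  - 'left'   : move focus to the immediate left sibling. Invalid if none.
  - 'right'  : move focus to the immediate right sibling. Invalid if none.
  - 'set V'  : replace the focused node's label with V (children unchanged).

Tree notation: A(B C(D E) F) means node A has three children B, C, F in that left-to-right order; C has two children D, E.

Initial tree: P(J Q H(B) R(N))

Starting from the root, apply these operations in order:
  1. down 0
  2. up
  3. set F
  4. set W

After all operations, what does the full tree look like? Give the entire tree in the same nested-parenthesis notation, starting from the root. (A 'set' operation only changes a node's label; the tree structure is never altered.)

Step 1 (down 0): focus=J path=0 depth=1 children=[] left=[] right=['Q', 'H', 'R'] parent=P
Step 2 (up): focus=P path=root depth=0 children=['J', 'Q', 'H', 'R'] (at root)
Step 3 (set F): focus=F path=root depth=0 children=['J', 'Q', 'H', 'R'] (at root)
Step 4 (set W): focus=W path=root depth=0 children=['J', 'Q', 'H', 'R'] (at root)

Answer: W(J Q H(B) R(N))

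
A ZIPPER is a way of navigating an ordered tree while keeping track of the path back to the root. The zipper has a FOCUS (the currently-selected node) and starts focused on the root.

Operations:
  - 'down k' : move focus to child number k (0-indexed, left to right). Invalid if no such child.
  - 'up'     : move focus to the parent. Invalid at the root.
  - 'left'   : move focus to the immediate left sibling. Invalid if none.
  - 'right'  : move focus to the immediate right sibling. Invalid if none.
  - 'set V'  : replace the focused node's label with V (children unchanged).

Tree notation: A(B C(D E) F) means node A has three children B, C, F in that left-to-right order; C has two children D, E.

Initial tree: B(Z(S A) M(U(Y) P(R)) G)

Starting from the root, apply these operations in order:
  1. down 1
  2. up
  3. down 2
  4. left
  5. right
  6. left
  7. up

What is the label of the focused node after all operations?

Step 1 (down 1): focus=M path=1 depth=1 children=['U', 'P'] left=['Z'] right=['G'] parent=B
Step 2 (up): focus=B path=root depth=0 children=['Z', 'M', 'G'] (at root)
Step 3 (down 2): focus=G path=2 depth=1 children=[] left=['Z', 'M'] right=[] parent=B
Step 4 (left): focus=M path=1 depth=1 children=['U', 'P'] left=['Z'] right=['G'] parent=B
Step 5 (right): focus=G path=2 depth=1 children=[] left=['Z', 'M'] right=[] parent=B
Step 6 (left): focus=M path=1 depth=1 children=['U', 'P'] left=['Z'] right=['G'] parent=B
Step 7 (up): focus=B path=root depth=0 children=['Z', 'M', 'G'] (at root)

Answer: B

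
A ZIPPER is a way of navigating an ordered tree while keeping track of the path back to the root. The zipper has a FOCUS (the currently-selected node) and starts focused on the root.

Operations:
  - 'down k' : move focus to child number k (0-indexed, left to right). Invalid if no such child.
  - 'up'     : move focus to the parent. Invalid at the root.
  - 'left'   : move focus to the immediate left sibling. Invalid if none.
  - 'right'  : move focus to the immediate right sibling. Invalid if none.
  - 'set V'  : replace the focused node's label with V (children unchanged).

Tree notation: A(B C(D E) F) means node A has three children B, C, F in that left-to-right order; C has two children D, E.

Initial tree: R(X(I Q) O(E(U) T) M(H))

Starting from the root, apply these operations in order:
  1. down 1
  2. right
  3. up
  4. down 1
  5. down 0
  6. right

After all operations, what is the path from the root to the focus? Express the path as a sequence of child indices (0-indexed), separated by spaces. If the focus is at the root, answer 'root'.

Step 1 (down 1): focus=O path=1 depth=1 children=['E', 'T'] left=['X'] right=['M'] parent=R
Step 2 (right): focus=M path=2 depth=1 children=['H'] left=['X', 'O'] right=[] parent=R
Step 3 (up): focus=R path=root depth=0 children=['X', 'O', 'M'] (at root)
Step 4 (down 1): focus=O path=1 depth=1 children=['E', 'T'] left=['X'] right=['M'] parent=R
Step 5 (down 0): focus=E path=1/0 depth=2 children=['U'] left=[] right=['T'] parent=O
Step 6 (right): focus=T path=1/1 depth=2 children=[] left=['E'] right=[] parent=O

Answer: 1 1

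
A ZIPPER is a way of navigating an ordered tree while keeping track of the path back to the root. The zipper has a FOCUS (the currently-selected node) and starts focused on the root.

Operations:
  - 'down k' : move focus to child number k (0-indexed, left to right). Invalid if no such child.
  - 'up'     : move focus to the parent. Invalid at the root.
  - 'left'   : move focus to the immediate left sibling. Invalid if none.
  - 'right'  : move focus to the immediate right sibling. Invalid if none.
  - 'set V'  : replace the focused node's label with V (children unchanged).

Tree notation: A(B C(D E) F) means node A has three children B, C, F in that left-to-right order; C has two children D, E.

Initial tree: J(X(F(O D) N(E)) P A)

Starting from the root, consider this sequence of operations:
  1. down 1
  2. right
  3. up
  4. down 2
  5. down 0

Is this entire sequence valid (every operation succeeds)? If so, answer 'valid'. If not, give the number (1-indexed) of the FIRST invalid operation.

Step 1 (down 1): focus=P path=1 depth=1 children=[] left=['X'] right=['A'] parent=J
Step 2 (right): focus=A path=2 depth=1 children=[] left=['X', 'P'] right=[] parent=J
Step 3 (up): focus=J path=root depth=0 children=['X', 'P', 'A'] (at root)
Step 4 (down 2): focus=A path=2 depth=1 children=[] left=['X', 'P'] right=[] parent=J
Step 5 (down 0): INVALID

Answer: 5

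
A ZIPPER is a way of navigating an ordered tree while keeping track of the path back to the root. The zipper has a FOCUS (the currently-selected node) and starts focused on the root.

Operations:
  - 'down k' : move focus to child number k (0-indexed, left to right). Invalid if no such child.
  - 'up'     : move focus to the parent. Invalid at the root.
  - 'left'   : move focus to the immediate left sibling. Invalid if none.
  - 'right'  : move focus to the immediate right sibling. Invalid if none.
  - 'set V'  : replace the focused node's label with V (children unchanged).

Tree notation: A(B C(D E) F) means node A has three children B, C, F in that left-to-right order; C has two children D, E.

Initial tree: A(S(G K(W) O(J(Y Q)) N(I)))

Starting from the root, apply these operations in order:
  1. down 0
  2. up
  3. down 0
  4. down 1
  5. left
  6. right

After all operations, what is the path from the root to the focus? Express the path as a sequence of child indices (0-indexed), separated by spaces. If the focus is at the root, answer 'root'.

Answer: 0 1

Derivation:
Step 1 (down 0): focus=S path=0 depth=1 children=['G', 'K', 'O', 'N'] left=[] right=[] parent=A
Step 2 (up): focus=A path=root depth=0 children=['S'] (at root)
Step 3 (down 0): focus=S path=0 depth=1 children=['G', 'K', 'O', 'N'] left=[] right=[] parent=A
Step 4 (down 1): focus=K path=0/1 depth=2 children=['W'] left=['G'] right=['O', 'N'] parent=S
Step 5 (left): focus=G path=0/0 depth=2 children=[] left=[] right=['K', 'O', 'N'] parent=S
Step 6 (right): focus=K path=0/1 depth=2 children=['W'] left=['G'] right=['O', 'N'] parent=S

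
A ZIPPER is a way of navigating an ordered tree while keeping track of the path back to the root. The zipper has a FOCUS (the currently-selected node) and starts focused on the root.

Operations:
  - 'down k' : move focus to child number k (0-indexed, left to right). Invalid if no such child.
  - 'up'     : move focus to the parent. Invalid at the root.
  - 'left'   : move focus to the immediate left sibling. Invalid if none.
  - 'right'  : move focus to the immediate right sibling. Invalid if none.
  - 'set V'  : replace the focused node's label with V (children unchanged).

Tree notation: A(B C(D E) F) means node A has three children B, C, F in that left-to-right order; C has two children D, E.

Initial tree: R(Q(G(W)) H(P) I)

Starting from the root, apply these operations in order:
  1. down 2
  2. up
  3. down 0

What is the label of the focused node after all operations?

Step 1 (down 2): focus=I path=2 depth=1 children=[] left=['Q', 'H'] right=[] parent=R
Step 2 (up): focus=R path=root depth=0 children=['Q', 'H', 'I'] (at root)
Step 3 (down 0): focus=Q path=0 depth=1 children=['G'] left=[] right=['H', 'I'] parent=R

Answer: Q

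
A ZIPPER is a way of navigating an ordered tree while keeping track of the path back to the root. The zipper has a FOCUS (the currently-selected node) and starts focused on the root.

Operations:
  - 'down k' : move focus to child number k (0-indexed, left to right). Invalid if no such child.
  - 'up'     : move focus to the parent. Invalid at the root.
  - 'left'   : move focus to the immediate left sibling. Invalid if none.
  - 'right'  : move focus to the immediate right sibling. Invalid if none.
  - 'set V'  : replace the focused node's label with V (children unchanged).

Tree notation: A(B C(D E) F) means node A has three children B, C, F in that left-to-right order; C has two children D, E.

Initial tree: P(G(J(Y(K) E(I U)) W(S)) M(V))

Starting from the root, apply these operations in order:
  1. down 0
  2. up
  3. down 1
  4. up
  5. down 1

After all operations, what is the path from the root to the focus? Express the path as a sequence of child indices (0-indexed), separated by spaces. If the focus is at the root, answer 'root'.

Step 1 (down 0): focus=G path=0 depth=1 children=['J', 'W'] left=[] right=['M'] parent=P
Step 2 (up): focus=P path=root depth=0 children=['G', 'M'] (at root)
Step 3 (down 1): focus=M path=1 depth=1 children=['V'] left=['G'] right=[] parent=P
Step 4 (up): focus=P path=root depth=0 children=['G', 'M'] (at root)
Step 5 (down 1): focus=M path=1 depth=1 children=['V'] left=['G'] right=[] parent=P

Answer: 1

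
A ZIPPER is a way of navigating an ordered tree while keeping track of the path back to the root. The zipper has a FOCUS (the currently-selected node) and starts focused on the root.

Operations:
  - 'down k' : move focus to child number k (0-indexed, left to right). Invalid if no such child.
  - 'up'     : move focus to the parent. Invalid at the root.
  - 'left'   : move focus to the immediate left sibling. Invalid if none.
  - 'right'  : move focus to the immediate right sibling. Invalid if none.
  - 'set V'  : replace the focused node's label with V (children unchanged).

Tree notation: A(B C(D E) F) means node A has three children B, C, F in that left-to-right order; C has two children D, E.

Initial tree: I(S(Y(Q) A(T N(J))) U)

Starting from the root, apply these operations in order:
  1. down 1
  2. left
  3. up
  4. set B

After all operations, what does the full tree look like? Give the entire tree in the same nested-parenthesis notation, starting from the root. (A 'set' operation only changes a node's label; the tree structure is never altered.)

Step 1 (down 1): focus=U path=1 depth=1 children=[] left=['S'] right=[] parent=I
Step 2 (left): focus=S path=0 depth=1 children=['Y', 'A'] left=[] right=['U'] parent=I
Step 3 (up): focus=I path=root depth=0 children=['S', 'U'] (at root)
Step 4 (set B): focus=B path=root depth=0 children=['S', 'U'] (at root)

Answer: B(S(Y(Q) A(T N(J))) U)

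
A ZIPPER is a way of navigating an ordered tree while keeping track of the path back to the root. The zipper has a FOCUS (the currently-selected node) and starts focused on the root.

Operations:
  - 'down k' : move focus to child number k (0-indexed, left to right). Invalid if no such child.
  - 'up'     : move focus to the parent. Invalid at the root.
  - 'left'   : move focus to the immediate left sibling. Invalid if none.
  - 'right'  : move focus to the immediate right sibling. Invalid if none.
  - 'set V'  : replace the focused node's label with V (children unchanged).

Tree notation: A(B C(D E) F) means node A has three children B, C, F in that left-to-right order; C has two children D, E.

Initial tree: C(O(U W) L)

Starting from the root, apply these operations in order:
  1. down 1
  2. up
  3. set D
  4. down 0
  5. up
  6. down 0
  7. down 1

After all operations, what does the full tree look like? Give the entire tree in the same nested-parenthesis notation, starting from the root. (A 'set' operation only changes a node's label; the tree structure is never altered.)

Answer: D(O(U W) L)

Derivation:
Step 1 (down 1): focus=L path=1 depth=1 children=[] left=['O'] right=[] parent=C
Step 2 (up): focus=C path=root depth=0 children=['O', 'L'] (at root)
Step 3 (set D): focus=D path=root depth=0 children=['O', 'L'] (at root)
Step 4 (down 0): focus=O path=0 depth=1 children=['U', 'W'] left=[] right=['L'] parent=D
Step 5 (up): focus=D path=root depth=0 children=['O', 'L'] (at root)
Step 6 (down 0): focus=O path=0 depth=1 children=['U', 'W'] left=[] right=['L'] parent=D
Step 7 (down 1): focus=W path=0/1 depth=2 children=[] left=['U'] right=[] parent=O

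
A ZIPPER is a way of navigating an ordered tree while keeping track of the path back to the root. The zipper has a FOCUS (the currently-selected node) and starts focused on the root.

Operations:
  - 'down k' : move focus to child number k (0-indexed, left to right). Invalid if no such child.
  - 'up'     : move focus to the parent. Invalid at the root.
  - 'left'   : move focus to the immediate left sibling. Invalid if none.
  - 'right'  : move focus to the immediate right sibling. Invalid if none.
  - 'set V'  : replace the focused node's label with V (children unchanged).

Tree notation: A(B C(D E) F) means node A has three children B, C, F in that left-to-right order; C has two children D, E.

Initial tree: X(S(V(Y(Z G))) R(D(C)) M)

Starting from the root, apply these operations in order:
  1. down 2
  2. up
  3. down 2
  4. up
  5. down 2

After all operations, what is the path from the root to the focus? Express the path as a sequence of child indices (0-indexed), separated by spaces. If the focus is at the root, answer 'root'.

Step 1 (down 2): focus=M path=2 depth=1 children=[] left=['S', 'R'] right=[] parent=X
Step 2 (up): focus=X path=root depth=0 children=['S', 'R', 'M'] (at root)
Step 3 (down 2): focus=M path=2 depth=1 children=[] left=['S', 'R'] right=[] parent=X
Step 4 (up): focus=X path=root depth=0 children=['S', 'R', 'M'] (at root)
Step 5 (down 2): focus=M path=2 depth=1 children=[] left=['S', 'R'] right=[] parent=X

Answer: 2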